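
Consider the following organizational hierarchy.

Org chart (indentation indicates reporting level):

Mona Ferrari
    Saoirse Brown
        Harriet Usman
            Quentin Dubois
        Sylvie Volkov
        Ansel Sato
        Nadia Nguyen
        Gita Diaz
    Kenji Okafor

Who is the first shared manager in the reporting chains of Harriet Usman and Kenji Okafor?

Mona Ferrari

Harriet Usman's chain of managers is Saoirse Brown, Mona Ferrari. Kenji Okafor's chain of managers is Mona Ferrari. The first manager that appears in both chains is Mona Ferrari.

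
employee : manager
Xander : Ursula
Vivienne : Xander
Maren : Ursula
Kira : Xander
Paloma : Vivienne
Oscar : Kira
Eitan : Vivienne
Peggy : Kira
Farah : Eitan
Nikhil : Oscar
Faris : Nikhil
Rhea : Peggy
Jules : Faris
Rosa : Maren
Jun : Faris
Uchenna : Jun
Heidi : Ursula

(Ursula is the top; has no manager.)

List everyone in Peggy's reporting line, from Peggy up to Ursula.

Peggy reports to Kira. Kira reports to Xander. Xander reports to Ursula. Ursula is at the top.

Peggy -> Kira -> Xander -> Ursula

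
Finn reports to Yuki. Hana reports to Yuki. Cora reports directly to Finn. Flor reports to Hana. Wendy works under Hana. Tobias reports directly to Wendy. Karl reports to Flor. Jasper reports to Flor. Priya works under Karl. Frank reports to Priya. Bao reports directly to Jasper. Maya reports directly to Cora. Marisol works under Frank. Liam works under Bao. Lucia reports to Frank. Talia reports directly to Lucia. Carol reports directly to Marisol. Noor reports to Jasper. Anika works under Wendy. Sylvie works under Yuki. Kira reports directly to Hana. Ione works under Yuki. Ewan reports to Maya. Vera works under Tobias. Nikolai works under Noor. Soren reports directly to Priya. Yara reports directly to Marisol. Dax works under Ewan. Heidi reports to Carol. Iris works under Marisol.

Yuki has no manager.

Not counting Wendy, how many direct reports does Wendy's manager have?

2

Wendy reports to Hana. Hana's other direct reports are Flor, Kira — 2 peers.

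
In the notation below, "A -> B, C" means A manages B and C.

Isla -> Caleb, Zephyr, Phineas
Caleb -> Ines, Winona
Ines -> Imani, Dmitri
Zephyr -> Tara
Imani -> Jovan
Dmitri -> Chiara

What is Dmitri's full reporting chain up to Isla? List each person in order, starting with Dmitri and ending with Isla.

Dmitri reports to Ines. Ines reports to Caleb. Caleb reports to Isla. Isla is at the top.

Dmitri -> Ines -> Caleb -> Isla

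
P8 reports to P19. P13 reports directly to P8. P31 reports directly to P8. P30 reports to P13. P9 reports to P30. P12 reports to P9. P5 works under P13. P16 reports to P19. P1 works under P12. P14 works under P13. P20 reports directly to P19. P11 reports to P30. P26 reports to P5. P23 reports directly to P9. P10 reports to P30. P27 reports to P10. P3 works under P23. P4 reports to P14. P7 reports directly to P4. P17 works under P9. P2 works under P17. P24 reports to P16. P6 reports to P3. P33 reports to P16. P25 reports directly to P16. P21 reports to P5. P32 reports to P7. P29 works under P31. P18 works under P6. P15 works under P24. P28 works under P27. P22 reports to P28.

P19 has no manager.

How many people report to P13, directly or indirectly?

P13 directly manages P30, P5, P14. Under P30: P10, P27, P28, P22, P11, P9, P17, P2, P23, P3, P6, P18, P12, P1 (14). Under P5: P21, P26 (2). Under P14: P4, P7, P32 (3). So P13's organization is 3 direct reports plus everyone under them: 15 + 3 + 4 = 22.

22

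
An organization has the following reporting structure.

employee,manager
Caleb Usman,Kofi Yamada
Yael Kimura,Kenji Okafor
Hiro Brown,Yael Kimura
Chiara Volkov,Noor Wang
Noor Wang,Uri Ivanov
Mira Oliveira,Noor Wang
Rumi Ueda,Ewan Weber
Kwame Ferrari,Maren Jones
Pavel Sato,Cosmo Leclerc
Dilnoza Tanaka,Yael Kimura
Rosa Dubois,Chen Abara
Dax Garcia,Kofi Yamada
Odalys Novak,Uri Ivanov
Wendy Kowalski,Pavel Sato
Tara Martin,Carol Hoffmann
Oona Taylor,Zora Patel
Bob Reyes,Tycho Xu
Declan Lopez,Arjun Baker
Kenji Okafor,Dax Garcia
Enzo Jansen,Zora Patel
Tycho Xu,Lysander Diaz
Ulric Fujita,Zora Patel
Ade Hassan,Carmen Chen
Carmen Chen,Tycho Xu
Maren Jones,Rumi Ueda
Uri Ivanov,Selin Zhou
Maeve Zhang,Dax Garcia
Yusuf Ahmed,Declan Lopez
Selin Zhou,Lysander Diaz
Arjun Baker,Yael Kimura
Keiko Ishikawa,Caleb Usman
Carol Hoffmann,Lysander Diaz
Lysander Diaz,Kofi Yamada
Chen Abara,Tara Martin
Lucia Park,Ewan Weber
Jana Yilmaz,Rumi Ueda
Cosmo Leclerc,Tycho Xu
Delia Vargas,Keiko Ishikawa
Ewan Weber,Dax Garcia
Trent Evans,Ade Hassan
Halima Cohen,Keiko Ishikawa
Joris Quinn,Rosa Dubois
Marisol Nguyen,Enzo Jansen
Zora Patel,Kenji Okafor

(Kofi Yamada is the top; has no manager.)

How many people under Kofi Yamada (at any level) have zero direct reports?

The people in Kofi Yamada's organization with no one reporting to them are Maeve Zhang, Lucia Park, Jana Yilmaz, Kwame Ferrari, Marisol Nguyen, Ulric Fujita, Oona Taylor, Yusuf Ahmed, Hiro Brown, Dilnoza Tanaka, Odalys Novak, Chiara Volkov, Mira Oliveira, Joris Quinn, Bob Reyes, Wendy Kowalski, Trent Evans, Delia Vargas, Halima Cohen. That is 19.

19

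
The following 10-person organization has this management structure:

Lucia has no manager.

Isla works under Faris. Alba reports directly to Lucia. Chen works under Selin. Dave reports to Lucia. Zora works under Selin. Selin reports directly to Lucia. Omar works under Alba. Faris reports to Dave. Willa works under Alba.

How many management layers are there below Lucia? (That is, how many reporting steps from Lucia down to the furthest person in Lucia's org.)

The longest chain under Lucia runs Lucia → Dave → Faris → Isla, which is 3 levels below Lucia.

3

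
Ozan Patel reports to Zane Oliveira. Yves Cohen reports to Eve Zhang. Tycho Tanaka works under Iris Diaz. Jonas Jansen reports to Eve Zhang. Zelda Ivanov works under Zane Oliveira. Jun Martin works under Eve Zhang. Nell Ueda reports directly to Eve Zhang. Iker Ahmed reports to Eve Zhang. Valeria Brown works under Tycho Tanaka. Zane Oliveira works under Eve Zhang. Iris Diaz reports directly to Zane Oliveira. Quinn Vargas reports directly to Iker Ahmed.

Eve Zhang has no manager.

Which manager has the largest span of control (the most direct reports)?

Eve Zhang

Direct-report counts: Eve Zhang has 6; Iker Ahmed has 1; Zane Oliveira has 3; Iris Diaz has 1; Tycho Tanaka has 1. The largest is 6, held by Eve Zhang.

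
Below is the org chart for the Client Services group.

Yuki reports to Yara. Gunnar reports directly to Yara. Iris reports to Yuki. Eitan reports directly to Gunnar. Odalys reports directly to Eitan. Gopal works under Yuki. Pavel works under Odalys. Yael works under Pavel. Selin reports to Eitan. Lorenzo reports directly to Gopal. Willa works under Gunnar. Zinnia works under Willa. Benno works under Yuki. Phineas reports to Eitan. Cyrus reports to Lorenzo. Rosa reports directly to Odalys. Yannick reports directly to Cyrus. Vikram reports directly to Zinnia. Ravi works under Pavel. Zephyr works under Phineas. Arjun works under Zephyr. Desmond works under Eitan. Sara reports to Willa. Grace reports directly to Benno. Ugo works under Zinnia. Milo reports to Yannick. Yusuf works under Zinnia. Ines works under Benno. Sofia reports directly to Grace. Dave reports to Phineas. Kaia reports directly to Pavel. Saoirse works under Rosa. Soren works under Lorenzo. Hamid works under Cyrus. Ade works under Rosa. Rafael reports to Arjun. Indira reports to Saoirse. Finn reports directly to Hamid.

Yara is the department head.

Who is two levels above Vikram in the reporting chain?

Vikram reports to Zinnia, and Zinnia reports to Willa. So Vikram's skip-level manager is Willa.

Willa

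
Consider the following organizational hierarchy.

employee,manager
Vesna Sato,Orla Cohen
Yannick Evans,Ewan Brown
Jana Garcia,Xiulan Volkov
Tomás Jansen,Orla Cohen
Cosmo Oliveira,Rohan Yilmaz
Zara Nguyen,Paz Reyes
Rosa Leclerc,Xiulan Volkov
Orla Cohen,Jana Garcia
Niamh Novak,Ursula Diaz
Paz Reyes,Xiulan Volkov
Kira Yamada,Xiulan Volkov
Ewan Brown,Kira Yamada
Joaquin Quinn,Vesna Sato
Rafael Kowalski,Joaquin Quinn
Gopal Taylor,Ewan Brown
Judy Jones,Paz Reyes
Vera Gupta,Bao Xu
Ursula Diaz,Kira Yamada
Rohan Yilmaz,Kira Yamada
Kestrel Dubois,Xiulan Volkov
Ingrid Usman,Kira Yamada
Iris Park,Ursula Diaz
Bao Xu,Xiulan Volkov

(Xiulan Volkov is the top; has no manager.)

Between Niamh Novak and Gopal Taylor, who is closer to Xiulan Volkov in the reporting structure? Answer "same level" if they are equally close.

same level

Both Niamh Novak and Gopal Taylor are 3 levels below Xiulan Volkov.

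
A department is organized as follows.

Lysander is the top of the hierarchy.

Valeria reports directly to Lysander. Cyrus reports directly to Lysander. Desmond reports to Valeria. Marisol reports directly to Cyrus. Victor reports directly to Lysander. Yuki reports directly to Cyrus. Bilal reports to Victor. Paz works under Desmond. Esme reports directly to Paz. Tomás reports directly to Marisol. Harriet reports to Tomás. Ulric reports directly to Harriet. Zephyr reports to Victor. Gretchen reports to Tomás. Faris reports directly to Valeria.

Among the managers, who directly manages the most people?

Direct-report counts: Lysander has 3; Victor has 2; Cyrus has 2; Marisol has 1; Tomás has 2; Harriet has 1; Valeria has 2; Desmond has 1; Paz has 1. The largest is 3, held by Lysander.

Lysander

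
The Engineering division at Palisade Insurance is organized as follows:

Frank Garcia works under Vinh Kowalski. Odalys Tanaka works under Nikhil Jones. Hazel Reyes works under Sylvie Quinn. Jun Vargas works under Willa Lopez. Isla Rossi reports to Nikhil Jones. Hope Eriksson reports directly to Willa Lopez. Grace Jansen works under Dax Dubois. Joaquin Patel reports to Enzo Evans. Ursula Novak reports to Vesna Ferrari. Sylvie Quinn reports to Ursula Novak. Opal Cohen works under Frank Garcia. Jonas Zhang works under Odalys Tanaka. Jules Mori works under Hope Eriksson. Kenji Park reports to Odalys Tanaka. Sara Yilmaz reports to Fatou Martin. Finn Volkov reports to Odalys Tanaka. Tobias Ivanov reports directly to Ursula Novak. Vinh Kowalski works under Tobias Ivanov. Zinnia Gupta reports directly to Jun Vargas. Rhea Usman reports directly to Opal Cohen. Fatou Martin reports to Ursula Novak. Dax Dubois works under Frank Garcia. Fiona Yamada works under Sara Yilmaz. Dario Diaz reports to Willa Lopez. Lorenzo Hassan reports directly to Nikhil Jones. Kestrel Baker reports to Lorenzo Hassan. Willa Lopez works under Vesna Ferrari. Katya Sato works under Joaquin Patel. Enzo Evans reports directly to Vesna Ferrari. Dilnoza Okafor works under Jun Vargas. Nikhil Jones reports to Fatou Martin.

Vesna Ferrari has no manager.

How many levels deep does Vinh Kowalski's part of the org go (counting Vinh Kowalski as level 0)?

The longest chain under Vinh Kowalski runs Vinh Kowalski → Frank Garcia → Opal Cohen → Rhea Usman, which is 3 levels below Vinh Kowalski.

3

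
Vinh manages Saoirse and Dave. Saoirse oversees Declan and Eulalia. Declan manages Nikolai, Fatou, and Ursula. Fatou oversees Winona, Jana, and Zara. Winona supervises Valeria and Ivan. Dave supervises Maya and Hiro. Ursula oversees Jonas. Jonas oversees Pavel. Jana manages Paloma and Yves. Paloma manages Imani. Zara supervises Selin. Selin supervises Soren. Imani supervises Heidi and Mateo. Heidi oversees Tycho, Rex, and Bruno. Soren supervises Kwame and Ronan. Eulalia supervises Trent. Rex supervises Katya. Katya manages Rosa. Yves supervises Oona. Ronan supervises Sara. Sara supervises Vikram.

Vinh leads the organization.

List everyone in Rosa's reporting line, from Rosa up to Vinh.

Rosa reports to Katya. Katya reports to Rex. Rex reports to Heidi. Heidi reports to Imani. Imani reports to Paloma. Paloma reports to Jana. Jana reports to Fatou. Fatou reports to Declan. Declan reports to Saoirse. Saoirse reports to Vinh. Vinh is at the top.

Rosa -> Katya -> Rex -> Heidi -> Imani -> Paloma -> Jana -> Fatou -> Declan -> Saoirse -> Vinh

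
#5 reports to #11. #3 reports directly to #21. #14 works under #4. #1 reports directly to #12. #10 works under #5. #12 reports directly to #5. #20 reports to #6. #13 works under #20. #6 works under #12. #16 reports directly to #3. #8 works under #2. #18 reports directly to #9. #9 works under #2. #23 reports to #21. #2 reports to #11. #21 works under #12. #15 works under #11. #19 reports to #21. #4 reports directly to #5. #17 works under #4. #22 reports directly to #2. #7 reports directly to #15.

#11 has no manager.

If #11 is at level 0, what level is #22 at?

2

Chain from #22 up to #11: #22 → #2 → #11. That is 2 steps up, so #22 is 2 levels below #11.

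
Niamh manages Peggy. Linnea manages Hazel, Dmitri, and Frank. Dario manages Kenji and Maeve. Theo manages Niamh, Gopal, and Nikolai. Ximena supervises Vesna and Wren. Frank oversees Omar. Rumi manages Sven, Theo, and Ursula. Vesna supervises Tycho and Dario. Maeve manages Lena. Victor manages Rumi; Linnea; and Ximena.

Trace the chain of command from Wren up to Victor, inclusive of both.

Wren -> Ximena -> Victor

Wren reports to Ximena. Ximena reports to Victor. Victor is at the top.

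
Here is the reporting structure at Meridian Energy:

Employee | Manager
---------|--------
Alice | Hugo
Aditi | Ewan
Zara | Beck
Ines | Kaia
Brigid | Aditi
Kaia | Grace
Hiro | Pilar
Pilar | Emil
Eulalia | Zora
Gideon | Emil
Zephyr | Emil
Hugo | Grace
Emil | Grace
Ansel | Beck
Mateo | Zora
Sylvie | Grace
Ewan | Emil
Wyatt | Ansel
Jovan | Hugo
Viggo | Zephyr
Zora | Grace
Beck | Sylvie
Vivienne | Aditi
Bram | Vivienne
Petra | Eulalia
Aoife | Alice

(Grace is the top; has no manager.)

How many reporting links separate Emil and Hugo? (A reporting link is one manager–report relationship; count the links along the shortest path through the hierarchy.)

2

Emil is 1 level below Grace, and Hugo is 1 level below Grace (their lowest common manager). The shortest path runs up from Emil to Grace and back down to Hugo: 1 + 1 = 2 links.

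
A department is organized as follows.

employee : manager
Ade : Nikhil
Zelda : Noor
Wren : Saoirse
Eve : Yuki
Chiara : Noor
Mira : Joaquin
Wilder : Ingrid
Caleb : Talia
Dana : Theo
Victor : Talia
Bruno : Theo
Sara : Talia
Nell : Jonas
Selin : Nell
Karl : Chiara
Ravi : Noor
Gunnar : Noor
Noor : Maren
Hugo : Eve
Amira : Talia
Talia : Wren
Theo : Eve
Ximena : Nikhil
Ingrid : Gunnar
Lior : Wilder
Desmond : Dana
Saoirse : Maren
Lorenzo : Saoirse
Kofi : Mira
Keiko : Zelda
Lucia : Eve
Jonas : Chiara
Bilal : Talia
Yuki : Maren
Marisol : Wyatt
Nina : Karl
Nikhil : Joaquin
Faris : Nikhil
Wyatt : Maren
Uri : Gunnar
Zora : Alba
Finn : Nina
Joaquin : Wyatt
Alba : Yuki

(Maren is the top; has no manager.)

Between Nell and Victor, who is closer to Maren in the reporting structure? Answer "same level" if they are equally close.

same level

Both Nell and Victor are 4 levels below Maren.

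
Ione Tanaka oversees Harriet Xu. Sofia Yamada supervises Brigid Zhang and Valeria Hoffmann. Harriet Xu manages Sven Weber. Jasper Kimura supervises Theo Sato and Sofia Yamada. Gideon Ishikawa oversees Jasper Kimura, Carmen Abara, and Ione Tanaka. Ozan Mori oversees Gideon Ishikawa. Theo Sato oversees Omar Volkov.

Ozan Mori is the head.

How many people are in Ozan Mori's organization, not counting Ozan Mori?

11

Ozan Mori directly manages Gideon Ishikawa. Under Gideon Ishikawa: Jasper Kimura, Sofia Yamada, Valeria Hoffmann, Brigid Zhang, Theo Sato, Omar Volkov, Ione Tanaka, Harriet Xu, Sven Weber, Carmen Abara (10). That's 11 in total.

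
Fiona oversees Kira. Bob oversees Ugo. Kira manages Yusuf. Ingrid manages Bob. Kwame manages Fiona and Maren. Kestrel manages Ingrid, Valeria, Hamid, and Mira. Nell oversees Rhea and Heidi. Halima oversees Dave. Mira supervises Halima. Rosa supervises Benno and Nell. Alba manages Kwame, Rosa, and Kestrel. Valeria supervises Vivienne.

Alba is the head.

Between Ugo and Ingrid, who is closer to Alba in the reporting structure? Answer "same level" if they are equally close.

Ingrid

Ugo is 4 levels below Alba; Ingrid is 2. Ingrid is higher.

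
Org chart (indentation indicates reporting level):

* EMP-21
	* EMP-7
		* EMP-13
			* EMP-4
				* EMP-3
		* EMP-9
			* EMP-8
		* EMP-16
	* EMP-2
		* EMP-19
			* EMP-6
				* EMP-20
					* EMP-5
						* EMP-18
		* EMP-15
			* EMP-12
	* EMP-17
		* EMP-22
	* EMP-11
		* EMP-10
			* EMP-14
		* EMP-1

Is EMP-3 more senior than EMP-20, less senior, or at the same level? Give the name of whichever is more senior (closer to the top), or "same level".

same level

Both EMP-3 and EMP-20 are 4 levels below EMP-21.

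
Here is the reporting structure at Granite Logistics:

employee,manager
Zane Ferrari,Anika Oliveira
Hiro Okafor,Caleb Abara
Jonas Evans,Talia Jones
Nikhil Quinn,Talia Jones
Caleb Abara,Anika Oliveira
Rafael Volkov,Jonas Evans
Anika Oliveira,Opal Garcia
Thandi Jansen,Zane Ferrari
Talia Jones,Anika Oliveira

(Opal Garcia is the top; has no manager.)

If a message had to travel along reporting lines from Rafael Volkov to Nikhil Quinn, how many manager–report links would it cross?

Rafael Volkov is 2 levels below Talia Jones, and Nikhil Quinn is 1 level below Talia Jones (their lowest common manager). The shortest path runs up from Rafael Volkov to Talia Jones and back down to Nikhil Quinn: 2 + 1 = 3 links.

3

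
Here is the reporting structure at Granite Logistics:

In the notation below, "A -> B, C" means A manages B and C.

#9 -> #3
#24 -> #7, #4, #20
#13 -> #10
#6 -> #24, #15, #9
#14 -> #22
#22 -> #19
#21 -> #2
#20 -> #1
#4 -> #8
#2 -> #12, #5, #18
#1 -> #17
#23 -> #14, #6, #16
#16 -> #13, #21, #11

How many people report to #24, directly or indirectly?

#24 directly manages #7, #4, #20. #7 has no reports. Under #4: #8 (1). Under #20: #1, #17 (2). So #24's organization is 3 direct reports plus everyone under them: 1 + 2 + 3 = 6.

6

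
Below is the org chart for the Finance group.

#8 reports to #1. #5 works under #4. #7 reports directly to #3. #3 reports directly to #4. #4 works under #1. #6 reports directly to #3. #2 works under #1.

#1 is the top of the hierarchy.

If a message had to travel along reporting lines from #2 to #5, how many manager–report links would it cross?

3

#2 is 1 level below #1, and #5 is 2 levels below #1 (their lowest common manager). The shortest path runs up from #2 to #1 and back down to #5: 1 + 2 = 3 links.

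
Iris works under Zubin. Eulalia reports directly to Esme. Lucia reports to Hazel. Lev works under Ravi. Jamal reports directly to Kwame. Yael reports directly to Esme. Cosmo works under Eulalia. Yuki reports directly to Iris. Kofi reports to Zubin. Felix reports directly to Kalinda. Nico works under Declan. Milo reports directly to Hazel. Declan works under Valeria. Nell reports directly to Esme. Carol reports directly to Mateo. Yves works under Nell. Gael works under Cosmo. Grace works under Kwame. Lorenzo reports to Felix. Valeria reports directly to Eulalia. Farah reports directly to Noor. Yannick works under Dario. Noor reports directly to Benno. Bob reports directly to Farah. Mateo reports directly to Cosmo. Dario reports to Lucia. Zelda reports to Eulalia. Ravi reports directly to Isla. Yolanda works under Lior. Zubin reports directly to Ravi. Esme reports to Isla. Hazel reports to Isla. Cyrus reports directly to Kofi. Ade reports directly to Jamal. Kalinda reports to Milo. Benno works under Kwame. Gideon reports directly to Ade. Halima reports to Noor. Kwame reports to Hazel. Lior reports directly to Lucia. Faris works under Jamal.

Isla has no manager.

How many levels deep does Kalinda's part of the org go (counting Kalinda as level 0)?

2

The longest chain under Kalinda runs Kalinda → Felix → Lorenzo, which is 2 levels below Kalinda.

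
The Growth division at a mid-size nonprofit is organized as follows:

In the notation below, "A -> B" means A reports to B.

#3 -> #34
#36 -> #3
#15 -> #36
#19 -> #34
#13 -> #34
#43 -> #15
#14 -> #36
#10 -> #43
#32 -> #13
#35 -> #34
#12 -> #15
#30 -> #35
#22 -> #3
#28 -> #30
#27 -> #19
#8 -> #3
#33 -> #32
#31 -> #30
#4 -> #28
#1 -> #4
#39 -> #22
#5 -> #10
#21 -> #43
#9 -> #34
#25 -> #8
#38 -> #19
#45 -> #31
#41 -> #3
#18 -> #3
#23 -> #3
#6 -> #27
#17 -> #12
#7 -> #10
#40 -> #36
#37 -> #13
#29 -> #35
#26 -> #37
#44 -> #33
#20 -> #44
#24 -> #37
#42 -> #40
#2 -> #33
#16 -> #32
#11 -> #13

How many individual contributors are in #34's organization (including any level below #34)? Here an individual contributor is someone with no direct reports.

23

The people in #34's organization with no one reporting to them are #9, #29, #45, #1, #11, #24, #26, #16, #2, #20, #38, #6, #23, #18, #41, #25, #39, #42, #14, #17, #21, #7, #5. That is 23.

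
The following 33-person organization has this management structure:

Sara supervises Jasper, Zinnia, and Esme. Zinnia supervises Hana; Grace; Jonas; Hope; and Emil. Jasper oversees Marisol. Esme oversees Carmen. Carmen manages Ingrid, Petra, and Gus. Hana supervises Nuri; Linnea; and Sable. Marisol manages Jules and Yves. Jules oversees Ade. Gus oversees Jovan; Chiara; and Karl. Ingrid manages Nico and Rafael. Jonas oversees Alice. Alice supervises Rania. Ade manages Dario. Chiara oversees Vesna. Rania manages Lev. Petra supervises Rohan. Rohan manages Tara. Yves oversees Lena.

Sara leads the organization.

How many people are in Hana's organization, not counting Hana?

Hana directly manages Linnea, Nuri, Sable. Linnea has no reports. Nuri has no reports. Sable has no reports. So Hana's organization is 3 direct reports plus everyone under them: 1 + 1 + 1 = 3.

3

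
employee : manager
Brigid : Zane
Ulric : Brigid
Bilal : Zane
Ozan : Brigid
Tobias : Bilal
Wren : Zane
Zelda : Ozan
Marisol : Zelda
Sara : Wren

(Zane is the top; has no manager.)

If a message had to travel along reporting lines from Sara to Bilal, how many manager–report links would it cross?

3

Sara is 2 levels below Zane, and Bilal is 1 level below Zane (their lowest common manager). The shortest path runs up from Sara to Zane and back down to Bilal: 2 + 1 = 3 links.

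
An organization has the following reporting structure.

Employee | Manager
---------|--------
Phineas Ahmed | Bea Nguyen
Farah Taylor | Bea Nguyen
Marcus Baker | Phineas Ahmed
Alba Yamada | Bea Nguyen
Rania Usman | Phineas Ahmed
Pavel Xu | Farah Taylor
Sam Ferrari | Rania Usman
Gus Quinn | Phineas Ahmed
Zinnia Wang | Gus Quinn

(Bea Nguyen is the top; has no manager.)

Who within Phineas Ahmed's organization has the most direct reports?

Phineas Ahmed

Direct-report counts within Phineas Ahmed's organization: Phineas Ahmed has 3; Gus Quinn has 1; Rania Usman has 1. The largest is 3, held by Phineas Ahmed.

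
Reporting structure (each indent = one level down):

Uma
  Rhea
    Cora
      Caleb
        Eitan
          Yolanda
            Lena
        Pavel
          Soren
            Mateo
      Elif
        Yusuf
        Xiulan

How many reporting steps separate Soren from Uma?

5

Chain from Soren up to Uma: Soren → Pavel → Caleb → Cora → Rhea → Uma. That is 5 steps up, so Soren is 5 levels below Uma.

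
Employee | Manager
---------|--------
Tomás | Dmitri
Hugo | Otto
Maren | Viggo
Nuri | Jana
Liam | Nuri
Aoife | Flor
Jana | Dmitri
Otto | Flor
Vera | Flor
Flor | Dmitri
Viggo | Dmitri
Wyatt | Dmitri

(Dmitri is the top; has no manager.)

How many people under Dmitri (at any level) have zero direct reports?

7

The people in Dmitri's organization with no one reporting to them are Maren, Wyatt, Liam, Tomás, Aoife, Vera, Hugo. That is 7.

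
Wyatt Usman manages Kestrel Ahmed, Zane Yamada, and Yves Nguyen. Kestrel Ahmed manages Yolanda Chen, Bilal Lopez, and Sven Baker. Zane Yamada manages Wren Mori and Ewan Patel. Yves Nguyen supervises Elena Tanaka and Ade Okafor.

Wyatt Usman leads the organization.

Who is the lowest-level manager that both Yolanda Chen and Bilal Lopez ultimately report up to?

Kestrel Ahmed

Yolanda Chen's chain of managers is Kestrel Ahmed, Wyatt Usman. Bilal Lopez's chain of managers is Kestrel Ahmed, Wyatt Usman. The first manager that appears in both chains is Kestrel Ahmed.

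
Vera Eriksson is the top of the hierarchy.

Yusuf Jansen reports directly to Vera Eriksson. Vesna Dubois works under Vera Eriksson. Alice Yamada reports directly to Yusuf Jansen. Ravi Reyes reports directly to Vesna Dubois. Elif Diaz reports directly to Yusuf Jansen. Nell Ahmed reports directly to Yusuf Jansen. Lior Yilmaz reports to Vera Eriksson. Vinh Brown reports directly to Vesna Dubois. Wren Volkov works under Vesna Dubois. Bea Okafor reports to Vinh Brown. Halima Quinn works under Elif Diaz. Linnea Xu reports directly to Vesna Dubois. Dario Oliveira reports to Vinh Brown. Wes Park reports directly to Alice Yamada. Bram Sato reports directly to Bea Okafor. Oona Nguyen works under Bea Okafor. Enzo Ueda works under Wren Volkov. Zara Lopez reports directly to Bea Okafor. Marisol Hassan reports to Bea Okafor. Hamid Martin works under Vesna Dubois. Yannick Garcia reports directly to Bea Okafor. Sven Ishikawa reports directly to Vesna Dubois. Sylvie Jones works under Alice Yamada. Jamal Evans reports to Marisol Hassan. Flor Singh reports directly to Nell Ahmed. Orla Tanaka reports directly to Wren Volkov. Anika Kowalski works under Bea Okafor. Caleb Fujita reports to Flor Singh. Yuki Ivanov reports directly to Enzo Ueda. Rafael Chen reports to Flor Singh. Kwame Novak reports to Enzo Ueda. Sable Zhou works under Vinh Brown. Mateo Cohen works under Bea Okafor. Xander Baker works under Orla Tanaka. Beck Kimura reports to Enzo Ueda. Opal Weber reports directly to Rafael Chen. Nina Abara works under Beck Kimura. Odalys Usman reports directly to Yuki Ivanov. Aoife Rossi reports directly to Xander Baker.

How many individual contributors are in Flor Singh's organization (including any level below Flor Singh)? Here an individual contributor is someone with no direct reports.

The people in Flor Singh's organization with no one reporting to them are Opal Weber, Caleb Fujita. That is 2.

2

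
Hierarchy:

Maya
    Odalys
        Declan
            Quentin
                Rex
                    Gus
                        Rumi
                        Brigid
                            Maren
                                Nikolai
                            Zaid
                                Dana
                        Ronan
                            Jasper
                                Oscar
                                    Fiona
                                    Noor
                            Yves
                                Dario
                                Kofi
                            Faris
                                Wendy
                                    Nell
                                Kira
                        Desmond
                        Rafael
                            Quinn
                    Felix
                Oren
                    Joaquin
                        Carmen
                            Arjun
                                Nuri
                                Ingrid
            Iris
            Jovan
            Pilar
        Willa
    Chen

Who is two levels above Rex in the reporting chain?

Declan

Rex reports to Quentin, and Quentin reports to Declan. So Rex's skip-level manager is Declan.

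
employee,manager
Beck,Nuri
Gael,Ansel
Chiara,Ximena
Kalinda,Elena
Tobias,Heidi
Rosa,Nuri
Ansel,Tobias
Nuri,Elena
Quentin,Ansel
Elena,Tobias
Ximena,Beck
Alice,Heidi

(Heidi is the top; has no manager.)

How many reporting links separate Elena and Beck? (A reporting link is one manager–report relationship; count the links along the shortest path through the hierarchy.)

Beck is in Elena's organization: the chain from Beck up to Elena is Beck → Nuri → Elena, which is 2 links.

2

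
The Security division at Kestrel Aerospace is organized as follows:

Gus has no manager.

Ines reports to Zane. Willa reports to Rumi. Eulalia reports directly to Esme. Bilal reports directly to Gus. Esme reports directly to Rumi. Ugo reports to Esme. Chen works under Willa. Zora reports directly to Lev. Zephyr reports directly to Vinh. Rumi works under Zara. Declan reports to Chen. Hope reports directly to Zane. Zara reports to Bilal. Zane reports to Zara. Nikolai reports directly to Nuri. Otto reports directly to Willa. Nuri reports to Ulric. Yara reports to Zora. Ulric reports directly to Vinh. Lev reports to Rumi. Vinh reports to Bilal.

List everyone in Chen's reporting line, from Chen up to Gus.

Chen -> Willa -> Rumi -> Zara -> Bilal -> Gus

Chen reports to Willa. Willa reports to Rumi. Rumi reports to Zara. Zara reports to Bilal. Bilal reports to Gus. Gus is at the top.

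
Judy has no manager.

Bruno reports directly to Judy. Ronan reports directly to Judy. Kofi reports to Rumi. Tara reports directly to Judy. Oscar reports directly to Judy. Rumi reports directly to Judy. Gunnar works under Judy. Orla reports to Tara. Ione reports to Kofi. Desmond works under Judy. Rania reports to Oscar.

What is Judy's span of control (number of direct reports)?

Judy directly manages Rumi, Tara, Desmond, Oscar, Bruno, Ronan, Gunnar. That is 7 direct reports.

7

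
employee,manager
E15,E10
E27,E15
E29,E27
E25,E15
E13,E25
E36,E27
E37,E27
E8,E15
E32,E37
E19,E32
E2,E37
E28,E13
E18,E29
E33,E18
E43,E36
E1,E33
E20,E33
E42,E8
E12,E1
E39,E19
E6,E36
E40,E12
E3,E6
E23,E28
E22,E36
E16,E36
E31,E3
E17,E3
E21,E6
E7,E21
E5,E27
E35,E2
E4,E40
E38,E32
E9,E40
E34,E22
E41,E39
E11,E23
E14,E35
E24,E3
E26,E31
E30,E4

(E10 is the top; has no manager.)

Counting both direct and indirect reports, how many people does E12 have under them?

E12 directly manages E40. Under E40: E9, E4, E30 (3). That's 4 in total.

4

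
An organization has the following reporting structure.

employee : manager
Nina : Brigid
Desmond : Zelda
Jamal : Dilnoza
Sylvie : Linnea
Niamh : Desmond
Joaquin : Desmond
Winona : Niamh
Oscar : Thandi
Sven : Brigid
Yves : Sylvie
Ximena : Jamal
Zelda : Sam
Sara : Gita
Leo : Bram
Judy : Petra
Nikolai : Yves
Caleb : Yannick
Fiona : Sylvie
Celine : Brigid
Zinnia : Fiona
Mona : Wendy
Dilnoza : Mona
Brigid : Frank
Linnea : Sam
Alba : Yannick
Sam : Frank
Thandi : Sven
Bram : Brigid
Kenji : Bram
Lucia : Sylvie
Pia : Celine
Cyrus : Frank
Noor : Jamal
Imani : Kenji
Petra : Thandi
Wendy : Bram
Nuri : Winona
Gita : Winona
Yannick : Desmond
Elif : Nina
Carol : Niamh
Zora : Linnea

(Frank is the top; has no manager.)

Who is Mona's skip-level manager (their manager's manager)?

Mona reports to Wendy, and Wendy reports to Bram. So Mona's skip-level manager is Bram.

Bram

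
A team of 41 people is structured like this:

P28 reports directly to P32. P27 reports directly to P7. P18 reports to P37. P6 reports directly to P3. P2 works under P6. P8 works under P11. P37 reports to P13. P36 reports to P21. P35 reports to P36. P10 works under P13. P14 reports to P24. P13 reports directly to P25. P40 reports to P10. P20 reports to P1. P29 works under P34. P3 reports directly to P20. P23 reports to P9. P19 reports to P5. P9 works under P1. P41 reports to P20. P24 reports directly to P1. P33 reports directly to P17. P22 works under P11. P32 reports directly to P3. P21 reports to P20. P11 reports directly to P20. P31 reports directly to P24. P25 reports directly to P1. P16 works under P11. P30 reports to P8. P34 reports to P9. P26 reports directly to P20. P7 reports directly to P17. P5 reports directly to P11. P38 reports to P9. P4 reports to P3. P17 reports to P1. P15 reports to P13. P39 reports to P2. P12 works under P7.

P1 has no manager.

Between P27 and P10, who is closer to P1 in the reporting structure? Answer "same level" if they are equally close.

same level

Both P27 and P10 are 3 levels below P1.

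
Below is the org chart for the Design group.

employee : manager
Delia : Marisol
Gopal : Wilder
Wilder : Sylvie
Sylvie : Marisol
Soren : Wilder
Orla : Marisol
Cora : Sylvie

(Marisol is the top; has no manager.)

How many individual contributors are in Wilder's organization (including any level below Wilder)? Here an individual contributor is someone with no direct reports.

2

The people in Wilder's organization with no one reporting to them are Gopal, Soren. That is 2.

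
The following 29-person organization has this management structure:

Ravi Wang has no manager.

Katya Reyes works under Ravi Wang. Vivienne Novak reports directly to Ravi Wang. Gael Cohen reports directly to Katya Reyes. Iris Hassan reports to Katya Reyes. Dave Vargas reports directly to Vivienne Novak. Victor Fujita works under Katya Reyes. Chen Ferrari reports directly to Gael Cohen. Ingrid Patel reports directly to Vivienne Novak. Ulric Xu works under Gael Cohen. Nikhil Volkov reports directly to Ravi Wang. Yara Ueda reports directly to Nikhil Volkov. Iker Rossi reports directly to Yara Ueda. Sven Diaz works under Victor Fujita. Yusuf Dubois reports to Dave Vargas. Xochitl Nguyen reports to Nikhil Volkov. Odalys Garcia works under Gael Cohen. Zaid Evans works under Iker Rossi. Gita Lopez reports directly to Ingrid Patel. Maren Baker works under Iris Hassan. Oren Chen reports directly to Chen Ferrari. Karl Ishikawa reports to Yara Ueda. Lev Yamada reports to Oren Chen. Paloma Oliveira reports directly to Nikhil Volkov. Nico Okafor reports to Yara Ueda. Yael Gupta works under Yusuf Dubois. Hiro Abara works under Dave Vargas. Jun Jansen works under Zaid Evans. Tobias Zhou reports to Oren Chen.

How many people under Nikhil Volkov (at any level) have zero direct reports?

5

The people in Nikhil Volkov's organization with no one reporting to them are Paloma Oliveira, Xochitl Nguyen, Nico Okafor, Karl Ishikawa, Jun Jansen. That is 5.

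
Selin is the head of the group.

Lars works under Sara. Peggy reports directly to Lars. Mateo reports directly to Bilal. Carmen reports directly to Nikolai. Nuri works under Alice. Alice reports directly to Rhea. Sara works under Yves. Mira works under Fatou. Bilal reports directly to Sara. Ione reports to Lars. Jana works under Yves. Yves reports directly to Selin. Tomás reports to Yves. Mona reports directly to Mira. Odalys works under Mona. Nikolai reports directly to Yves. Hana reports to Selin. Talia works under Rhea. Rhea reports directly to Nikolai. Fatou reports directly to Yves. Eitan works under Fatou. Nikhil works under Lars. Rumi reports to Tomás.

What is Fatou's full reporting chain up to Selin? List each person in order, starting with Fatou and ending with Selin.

Fatou -> Yves -> Selin

Fatou reports to Yves. Yves reports to Selin. Selin is at the top.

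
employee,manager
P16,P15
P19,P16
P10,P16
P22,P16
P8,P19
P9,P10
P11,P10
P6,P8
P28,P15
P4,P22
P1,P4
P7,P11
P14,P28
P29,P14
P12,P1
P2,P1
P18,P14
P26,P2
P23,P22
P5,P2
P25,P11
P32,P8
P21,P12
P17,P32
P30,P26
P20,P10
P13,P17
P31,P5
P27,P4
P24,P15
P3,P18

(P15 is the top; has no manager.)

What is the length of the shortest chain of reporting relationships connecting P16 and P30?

P30 is in P16's organization: the chain from P30 up to P16 is P30 → P26 → P2 → P1 → P4 → P22 → P16, which is 6 links.

6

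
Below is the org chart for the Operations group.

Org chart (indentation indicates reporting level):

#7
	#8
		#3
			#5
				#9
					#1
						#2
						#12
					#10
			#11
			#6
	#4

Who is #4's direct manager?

#7

#4 reports directly to #7.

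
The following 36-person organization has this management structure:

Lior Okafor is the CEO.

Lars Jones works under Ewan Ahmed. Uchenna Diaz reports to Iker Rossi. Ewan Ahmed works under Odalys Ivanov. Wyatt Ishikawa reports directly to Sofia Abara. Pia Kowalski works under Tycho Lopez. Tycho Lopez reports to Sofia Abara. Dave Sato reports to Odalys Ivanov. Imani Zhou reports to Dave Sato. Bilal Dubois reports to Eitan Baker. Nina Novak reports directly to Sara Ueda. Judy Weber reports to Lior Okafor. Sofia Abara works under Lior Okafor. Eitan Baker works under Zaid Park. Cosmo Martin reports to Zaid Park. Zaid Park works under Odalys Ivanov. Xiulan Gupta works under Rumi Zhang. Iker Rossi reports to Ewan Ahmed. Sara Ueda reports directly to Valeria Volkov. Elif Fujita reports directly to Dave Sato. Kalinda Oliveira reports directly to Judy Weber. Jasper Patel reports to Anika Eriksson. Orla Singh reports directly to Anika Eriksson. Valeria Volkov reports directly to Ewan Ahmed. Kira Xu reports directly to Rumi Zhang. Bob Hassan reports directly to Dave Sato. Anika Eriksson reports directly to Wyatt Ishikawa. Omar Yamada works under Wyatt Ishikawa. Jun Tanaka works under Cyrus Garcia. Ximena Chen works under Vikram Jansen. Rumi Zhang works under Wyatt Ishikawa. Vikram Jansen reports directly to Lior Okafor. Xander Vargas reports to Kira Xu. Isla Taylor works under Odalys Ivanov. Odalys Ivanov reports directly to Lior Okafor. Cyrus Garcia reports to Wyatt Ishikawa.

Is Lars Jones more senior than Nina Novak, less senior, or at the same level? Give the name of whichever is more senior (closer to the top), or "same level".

Lars Jones is 3 levels below Lior Okafor; Nina Novak is 5. Lars Jones is higher.

Lars Jones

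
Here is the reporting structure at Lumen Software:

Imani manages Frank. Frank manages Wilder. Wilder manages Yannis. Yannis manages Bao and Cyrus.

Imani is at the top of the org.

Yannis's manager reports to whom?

Yannis reports to Wilder, and Wilder reports to Frank. So Yannis's skip-level manager is Frank.

Frank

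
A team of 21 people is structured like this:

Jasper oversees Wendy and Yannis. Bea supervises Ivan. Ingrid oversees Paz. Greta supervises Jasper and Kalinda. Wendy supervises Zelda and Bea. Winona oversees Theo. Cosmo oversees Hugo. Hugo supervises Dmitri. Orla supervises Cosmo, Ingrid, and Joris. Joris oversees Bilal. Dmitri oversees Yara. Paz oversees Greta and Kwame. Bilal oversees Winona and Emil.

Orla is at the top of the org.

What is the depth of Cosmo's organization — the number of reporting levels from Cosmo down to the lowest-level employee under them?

3

The longest chain under Cosmo runs Cosmo → Hugo → Dmitri → Yara, which is 3 levels below Cosmo.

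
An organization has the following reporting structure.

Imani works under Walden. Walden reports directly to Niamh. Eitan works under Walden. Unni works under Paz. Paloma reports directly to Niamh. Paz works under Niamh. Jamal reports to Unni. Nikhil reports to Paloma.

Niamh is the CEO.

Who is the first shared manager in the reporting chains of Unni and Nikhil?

Niamh

Unni's chain of managers is Paz, Niamh. Nikhil's chain of managers is Paloma, Niamh. The first manager that appears in both chains is Niamh.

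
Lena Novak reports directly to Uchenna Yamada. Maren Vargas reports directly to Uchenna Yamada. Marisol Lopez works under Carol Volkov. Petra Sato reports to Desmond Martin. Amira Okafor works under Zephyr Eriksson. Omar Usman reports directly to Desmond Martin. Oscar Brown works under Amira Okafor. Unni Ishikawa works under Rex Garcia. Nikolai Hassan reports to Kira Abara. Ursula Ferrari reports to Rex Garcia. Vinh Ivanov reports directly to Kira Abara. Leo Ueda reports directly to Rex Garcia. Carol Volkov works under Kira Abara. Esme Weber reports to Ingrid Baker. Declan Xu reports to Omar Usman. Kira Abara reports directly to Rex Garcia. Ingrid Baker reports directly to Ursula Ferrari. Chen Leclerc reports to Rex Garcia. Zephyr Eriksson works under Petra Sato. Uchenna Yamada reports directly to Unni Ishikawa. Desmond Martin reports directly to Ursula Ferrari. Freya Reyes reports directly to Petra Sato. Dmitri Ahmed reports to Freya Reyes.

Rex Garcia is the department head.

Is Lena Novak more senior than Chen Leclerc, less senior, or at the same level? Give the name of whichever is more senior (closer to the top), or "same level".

Lena Novak is 3 levels below Rex Garcia; Chen Leclerc is 1. Chen Leclerc is higher.

Chen Leclerc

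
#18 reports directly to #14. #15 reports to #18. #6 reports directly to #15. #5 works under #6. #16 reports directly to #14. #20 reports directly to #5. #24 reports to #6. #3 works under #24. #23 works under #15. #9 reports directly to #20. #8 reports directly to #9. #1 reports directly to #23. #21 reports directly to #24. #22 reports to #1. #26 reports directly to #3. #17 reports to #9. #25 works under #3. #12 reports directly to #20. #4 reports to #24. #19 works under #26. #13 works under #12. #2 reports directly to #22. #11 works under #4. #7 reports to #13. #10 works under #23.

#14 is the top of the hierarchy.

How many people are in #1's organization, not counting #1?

#1 directly manages #22. Under #22: #2 (1). That's 2 in total.

2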